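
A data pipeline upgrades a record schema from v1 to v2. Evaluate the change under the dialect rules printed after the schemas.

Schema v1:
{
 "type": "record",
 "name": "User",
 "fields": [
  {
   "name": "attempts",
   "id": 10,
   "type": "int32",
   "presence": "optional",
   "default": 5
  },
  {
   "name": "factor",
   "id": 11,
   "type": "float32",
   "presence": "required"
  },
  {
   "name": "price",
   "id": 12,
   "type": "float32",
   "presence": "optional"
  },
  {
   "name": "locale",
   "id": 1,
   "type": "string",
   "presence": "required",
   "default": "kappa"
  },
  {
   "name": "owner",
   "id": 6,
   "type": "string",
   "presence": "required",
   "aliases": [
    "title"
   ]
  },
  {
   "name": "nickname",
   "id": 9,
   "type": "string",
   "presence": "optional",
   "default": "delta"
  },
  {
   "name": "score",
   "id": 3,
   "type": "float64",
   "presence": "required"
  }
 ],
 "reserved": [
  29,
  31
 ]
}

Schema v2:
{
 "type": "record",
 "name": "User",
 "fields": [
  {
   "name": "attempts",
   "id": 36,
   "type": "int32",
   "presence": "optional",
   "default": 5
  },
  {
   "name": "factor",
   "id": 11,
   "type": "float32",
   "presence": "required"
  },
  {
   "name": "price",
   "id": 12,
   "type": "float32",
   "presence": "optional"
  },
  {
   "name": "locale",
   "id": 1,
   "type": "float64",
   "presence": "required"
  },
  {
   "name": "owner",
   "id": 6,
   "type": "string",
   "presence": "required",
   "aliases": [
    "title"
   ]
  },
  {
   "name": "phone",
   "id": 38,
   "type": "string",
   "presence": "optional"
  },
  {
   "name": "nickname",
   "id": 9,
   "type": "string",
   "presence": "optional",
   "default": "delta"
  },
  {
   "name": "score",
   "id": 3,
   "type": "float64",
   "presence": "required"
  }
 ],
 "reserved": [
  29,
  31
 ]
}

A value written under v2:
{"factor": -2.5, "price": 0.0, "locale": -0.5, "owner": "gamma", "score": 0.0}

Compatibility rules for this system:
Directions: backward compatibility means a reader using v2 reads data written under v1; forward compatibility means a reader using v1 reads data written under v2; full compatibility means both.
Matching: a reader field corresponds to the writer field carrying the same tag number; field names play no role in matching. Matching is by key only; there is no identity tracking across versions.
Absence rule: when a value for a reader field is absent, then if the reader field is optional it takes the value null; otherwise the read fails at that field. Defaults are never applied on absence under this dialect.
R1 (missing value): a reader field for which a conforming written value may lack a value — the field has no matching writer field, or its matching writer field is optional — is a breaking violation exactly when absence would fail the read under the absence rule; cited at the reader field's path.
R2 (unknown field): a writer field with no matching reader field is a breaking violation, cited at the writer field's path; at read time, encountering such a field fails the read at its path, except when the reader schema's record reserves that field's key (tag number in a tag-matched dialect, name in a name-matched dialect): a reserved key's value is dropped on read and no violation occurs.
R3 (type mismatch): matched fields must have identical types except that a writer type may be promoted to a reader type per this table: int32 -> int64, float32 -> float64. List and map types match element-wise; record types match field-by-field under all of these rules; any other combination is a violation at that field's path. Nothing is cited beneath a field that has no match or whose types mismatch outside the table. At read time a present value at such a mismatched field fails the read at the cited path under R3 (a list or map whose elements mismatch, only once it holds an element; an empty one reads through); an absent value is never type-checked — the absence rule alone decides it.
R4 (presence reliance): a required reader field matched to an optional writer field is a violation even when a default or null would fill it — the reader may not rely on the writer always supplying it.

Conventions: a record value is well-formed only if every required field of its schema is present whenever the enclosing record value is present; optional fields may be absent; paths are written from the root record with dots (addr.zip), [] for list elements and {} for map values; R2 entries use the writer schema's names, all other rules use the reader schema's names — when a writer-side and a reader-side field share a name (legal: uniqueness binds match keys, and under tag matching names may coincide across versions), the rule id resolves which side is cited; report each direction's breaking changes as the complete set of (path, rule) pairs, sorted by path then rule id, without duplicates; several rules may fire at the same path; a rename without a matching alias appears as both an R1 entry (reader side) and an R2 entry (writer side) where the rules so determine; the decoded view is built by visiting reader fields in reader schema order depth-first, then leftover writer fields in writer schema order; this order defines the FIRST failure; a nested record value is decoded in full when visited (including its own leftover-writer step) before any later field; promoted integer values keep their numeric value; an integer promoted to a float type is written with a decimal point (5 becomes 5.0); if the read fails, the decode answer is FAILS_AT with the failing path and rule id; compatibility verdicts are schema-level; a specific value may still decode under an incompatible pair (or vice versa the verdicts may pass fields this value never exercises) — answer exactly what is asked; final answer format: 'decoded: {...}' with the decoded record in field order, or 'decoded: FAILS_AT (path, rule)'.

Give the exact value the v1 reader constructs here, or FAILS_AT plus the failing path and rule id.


decoded: FAILS_AT (locale, R3)

arrows below run writer -> reader for User
migrating the User value to v1:
  attempts := null (absent, optional -> null)
  factor := -2.5
  price := 0.0
  read fails at locale under R3
  => FAILS_AT (locale, R3)
ruling out the remaining User differences:
  added field phone to record User: optional string, tag 38 (in v2 it sits immediately before nickname) -> changes User's schema-level verdicts only — the decode of this value is the same
  field attempts in record User: tag 10 changed to 36 -> changes User's schema-level verdicts only — the decode of this value is the same


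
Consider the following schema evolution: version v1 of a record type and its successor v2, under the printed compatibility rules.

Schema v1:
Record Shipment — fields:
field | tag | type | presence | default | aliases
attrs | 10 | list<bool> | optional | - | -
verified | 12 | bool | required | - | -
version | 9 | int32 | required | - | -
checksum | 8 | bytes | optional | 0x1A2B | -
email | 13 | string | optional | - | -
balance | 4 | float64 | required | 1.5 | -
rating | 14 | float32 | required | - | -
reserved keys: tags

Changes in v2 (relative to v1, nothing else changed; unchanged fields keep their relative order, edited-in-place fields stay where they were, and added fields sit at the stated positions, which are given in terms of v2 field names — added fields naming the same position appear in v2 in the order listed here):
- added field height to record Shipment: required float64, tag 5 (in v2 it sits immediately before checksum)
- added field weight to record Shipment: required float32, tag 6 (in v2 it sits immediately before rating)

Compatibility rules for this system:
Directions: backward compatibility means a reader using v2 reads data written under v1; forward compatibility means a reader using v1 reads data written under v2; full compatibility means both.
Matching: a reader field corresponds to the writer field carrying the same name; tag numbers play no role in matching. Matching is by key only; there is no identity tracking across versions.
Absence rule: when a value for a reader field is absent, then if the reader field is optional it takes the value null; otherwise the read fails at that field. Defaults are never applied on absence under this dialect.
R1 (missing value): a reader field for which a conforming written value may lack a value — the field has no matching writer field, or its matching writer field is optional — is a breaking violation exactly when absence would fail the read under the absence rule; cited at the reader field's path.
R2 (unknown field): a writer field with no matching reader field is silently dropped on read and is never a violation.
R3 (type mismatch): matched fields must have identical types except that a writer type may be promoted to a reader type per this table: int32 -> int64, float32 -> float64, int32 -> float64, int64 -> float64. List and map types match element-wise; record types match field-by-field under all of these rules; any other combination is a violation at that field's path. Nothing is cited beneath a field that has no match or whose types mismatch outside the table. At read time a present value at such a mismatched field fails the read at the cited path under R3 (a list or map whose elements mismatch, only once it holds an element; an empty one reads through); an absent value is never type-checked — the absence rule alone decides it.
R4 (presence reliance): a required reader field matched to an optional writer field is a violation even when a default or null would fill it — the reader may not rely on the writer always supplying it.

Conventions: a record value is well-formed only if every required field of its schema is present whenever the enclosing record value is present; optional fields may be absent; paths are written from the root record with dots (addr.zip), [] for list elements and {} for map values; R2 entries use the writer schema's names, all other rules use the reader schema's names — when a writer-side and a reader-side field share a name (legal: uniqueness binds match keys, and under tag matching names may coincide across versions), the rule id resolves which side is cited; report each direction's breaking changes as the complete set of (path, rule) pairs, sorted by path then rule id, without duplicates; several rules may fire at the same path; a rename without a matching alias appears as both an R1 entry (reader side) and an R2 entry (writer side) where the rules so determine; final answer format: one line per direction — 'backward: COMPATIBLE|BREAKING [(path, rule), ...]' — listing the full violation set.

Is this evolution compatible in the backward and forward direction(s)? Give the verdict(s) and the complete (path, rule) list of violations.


each type pair in Shipment: writer, then reader
backward pass over Shipment, reader schema v2, writer schema v1:
  attrs <- attrs (list<bool> -> list<bool>, writer optional)
  verified <- verified (bool -> bool, writer required)
  version <- version (int32 -> int32, writer required)
  height: no writer match
  checksum <- checksum (bytes -> bytes, writer optional)
  email <- email (string -> string, writer optional)
  balance <- balance (float64 -> float64, writer required)
  weight: no writer match
  rating <- rating (float32 -> float32, writer required)
  R1 fires at height
  R1 fires at weight
  => backward: BREAKING (2)
forward pass over Shipment, reader schema v1, writer schema v2:
  attrs <- attrs (list<bool> -> list<bool>, writer optional)
  verified <- verified (bool -> bool, writer required)
  version <- version (int32 -> int32, writer required)
  checksum <- checksum (bytes -> bytes, writer optional)
  email <- email (string -> string, writer optional)
  balance <- balance (float64 -> float64, writer required)
  rating <- rating (float32 -> float32, writer required)
  leftover writer field: height
  leftover writer field: weight
  nothing fires on Shipment: forward is COMPATIBLE

backward: BREAKING [(height, R1), (weight, R1)]; forward: COMPATIBLE []


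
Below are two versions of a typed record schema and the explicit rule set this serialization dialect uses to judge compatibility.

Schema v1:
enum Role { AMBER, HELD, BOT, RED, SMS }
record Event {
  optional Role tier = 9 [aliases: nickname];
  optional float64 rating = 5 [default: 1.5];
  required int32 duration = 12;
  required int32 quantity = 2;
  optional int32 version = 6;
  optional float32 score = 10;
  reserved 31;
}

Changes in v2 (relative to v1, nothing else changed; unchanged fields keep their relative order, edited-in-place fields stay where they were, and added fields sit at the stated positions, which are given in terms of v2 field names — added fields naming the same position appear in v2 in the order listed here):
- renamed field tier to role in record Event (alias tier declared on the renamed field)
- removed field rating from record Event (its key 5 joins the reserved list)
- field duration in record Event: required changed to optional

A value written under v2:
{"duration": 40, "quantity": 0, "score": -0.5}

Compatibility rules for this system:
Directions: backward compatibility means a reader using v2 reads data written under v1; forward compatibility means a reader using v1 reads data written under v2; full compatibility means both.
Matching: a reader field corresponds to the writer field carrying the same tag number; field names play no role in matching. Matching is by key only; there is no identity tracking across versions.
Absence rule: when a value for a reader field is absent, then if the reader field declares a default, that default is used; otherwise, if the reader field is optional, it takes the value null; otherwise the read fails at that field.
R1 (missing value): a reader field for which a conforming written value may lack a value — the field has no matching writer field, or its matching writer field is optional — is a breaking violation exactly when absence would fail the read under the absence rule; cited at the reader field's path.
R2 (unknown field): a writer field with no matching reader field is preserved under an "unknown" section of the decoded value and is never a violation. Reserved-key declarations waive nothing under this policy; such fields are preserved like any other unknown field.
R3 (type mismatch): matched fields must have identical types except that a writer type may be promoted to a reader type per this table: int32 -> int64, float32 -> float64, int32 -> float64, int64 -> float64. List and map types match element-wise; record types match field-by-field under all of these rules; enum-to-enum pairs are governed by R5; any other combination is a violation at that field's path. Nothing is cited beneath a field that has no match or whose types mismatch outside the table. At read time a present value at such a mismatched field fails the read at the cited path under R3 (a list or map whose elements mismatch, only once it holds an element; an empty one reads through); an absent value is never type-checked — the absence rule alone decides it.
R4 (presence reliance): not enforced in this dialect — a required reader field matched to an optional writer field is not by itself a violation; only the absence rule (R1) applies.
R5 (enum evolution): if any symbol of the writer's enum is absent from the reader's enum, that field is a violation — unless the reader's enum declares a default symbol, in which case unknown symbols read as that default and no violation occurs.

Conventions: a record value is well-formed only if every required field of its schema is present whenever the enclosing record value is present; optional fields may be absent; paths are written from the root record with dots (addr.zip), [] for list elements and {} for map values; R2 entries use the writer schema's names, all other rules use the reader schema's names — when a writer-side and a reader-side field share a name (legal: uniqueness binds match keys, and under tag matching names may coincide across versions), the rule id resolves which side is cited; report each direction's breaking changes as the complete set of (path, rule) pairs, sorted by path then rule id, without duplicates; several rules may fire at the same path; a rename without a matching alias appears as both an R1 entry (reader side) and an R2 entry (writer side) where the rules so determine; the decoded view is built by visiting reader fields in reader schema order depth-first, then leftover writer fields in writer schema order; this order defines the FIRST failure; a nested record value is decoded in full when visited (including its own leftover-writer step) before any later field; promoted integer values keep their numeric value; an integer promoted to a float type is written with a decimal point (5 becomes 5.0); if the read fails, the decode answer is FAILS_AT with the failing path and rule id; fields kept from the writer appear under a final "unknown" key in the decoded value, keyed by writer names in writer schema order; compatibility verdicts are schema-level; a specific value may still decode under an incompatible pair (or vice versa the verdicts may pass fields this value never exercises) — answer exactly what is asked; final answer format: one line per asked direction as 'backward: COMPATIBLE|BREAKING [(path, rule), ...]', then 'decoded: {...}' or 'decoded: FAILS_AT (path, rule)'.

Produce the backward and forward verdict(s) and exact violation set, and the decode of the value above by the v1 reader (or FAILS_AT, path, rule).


the writer's type comes first in each Event pair
backward analysis of Event with v2 as reader and v1 as writer:
  role: Role -> Role, writer optional; from tier
  duration: int32 -> int32, writer required; from duration
  quantity: int32 -> int32, writer required; from quantity
  version: int32 -> int32, writer optional; from version
  score: float32 -> float32, writer optional; from score
  leftover writer field: rating
  => backward: COMPATIBLE
forward analysis of Event with v1 as reader and v2 as writer:
  tier: Role -> Role, writer optional; from role
  rating: no writer-side match
  duration: int32 -> int32, writer optional; from duration
  quantity: int32 -> int32, writer required; from quantity
  version: int32 -> int32, writer optional; from version
  score: float32 -> float32, writer optional; from score
  breaking: (duration, R1)
  => forward: BREAKING (1)
migrating the Event value to v1:
  tier := null (absent, optional -> null)
  rating := 1.5 (absent -> default)
  duration := 40
  quantity := 0
  version := null (absent, optional -> null)
  score := -0.5
  => decoded: {"tier": null, "rating": 1.5, "duration": 40, "quantity": 0, "version": null, "score": -0.5}

backward: COMPATIBLE []; forward: BREAKING [(duration, R1)]; decoded: {"tier": null, "rating": 1.5, "duration": 40, "quantity": 0, "version": null, "score": -0.5}


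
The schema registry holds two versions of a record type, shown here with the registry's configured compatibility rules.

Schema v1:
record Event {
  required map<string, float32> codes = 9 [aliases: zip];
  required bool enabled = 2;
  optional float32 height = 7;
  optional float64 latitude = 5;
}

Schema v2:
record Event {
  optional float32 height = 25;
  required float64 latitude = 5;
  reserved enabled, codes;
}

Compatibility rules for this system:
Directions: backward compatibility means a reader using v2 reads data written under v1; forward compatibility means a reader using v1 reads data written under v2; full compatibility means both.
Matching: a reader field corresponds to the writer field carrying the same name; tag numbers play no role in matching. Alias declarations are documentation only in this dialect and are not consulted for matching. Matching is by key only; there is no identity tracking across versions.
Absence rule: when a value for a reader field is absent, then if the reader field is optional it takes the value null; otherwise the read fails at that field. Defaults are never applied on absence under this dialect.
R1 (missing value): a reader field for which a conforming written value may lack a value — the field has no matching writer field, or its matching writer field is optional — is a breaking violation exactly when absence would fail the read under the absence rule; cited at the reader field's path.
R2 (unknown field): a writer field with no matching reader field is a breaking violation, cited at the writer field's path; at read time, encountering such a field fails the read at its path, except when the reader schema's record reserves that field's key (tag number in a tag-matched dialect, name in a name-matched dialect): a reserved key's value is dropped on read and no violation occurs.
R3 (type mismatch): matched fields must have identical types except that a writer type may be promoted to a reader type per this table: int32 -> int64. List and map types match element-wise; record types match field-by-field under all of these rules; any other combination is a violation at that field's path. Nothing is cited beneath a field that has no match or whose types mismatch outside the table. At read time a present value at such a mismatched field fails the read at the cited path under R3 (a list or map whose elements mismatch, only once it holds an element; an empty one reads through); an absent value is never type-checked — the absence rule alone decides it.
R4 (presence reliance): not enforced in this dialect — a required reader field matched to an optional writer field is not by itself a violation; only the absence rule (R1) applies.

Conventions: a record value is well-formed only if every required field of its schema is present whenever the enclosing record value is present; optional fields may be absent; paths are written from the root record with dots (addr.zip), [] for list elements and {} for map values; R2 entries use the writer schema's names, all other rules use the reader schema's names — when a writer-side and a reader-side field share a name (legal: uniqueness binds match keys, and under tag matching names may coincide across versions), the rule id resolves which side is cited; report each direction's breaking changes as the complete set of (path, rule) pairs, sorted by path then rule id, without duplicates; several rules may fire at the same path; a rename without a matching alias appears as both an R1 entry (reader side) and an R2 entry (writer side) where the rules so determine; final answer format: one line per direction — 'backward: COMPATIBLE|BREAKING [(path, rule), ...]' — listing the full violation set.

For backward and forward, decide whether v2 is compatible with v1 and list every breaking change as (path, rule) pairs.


backward: BREAKING [(latitude, R1)]; forward: BREAKING [(codes, R1), (enabled, R1)]

each type pair in Event: writer, then reader
backward pass over Event, reader schema v2, writer schema v1:
  height: float32 -> float32, writer optional; from height
  latitude: float64 -> float64, writer optional; from latitude
  writer codes: unknown to reader
  writer enabled: unknown to reader
  R1 fires at latitude
  => backward verdict for Event: BREAKING, 1 violation(s)
forward pass over Event, reader schema v1, writer schema v2:
  codes: no writer-side match
  enabled: no writer-side match
  height: float32 -> float32, writer optional; from height
  latitude: float64 -> float64, writer required; from latitude
  R1 fires at codes
  R1 fires at enabled
  => forward verdict for Event: BREAKING, 2 violation(s)


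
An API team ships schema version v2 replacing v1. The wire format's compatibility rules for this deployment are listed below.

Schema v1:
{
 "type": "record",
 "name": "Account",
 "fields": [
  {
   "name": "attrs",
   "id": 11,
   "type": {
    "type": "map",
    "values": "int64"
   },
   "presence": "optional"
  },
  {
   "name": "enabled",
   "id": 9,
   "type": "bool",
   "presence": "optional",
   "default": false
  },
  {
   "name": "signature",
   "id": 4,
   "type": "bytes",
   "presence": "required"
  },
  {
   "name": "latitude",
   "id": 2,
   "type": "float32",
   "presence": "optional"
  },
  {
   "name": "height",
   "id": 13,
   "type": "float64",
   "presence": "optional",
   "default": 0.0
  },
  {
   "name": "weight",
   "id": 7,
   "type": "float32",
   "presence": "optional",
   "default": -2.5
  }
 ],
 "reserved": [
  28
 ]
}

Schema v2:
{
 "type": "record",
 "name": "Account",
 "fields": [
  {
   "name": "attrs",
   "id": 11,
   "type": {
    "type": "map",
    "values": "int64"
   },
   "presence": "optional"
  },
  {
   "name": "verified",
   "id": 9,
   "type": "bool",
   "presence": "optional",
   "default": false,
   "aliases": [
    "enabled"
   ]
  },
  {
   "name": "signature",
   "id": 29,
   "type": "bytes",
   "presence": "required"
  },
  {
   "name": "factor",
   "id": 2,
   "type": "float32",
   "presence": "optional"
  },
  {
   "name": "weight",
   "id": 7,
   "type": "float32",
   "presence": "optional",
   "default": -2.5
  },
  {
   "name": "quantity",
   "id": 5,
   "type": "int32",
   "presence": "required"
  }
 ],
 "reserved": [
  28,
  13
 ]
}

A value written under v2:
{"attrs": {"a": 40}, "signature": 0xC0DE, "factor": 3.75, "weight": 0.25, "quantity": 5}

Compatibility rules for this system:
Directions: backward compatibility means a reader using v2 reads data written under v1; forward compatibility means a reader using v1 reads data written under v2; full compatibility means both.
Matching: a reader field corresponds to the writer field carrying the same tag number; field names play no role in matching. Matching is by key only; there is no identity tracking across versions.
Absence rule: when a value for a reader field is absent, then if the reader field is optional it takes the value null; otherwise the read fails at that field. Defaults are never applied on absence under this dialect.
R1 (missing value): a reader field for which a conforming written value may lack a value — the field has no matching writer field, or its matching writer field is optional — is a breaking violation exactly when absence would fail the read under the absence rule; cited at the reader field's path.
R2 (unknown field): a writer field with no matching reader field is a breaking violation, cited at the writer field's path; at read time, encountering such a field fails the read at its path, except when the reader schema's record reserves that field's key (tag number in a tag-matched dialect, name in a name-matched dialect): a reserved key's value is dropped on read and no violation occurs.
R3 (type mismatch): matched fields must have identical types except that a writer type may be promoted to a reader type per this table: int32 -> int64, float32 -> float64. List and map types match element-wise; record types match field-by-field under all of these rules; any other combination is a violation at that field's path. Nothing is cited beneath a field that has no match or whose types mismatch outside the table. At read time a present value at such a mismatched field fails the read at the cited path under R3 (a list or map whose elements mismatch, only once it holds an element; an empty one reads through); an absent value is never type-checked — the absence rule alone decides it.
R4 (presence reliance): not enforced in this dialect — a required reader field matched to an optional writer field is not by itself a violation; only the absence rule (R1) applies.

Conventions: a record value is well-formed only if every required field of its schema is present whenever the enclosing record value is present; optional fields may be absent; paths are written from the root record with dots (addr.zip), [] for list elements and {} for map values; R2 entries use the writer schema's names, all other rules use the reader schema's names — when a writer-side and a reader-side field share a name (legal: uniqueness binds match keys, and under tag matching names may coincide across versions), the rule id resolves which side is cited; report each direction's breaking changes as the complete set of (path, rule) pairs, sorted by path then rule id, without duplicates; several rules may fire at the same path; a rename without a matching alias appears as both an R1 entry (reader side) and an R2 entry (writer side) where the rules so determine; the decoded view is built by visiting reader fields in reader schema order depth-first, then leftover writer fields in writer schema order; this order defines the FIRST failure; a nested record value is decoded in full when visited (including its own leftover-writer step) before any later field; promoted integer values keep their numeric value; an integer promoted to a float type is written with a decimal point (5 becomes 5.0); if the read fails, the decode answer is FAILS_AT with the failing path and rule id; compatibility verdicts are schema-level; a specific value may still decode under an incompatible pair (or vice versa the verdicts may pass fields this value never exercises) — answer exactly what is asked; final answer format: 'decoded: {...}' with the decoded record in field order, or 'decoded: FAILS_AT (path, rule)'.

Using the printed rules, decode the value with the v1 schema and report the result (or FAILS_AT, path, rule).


in Account below, arrows point writer -> reader
migrating the Account value to v1:
  attrs := {"a": 40}
  enabled := null (absent, optional -> null)
  read fails at signature under R1 (no fill)
  => FAILS_AT (signature, R1)
checking off the Account differences that do not matter here:
  added field quantity to record Account: required int32, tag 5 (in v2 it sits last) -> shifts the Account verdicts, not this decode
  removed field height from record Account (its key 13 joins the reserved list) -> no rule fires on it and the decoded Account view is identical with or without it
  renamed field enabled to verified in record Account (alias enabled declared on the renamed field) -> no rule fires on it and the decoded Account view is identical with or without it
  renamed field latitude to factor in record Account -> no rule fires on it and the decoded Account view is identical with or without it

decoded: FAILS_AT (signature, R1)


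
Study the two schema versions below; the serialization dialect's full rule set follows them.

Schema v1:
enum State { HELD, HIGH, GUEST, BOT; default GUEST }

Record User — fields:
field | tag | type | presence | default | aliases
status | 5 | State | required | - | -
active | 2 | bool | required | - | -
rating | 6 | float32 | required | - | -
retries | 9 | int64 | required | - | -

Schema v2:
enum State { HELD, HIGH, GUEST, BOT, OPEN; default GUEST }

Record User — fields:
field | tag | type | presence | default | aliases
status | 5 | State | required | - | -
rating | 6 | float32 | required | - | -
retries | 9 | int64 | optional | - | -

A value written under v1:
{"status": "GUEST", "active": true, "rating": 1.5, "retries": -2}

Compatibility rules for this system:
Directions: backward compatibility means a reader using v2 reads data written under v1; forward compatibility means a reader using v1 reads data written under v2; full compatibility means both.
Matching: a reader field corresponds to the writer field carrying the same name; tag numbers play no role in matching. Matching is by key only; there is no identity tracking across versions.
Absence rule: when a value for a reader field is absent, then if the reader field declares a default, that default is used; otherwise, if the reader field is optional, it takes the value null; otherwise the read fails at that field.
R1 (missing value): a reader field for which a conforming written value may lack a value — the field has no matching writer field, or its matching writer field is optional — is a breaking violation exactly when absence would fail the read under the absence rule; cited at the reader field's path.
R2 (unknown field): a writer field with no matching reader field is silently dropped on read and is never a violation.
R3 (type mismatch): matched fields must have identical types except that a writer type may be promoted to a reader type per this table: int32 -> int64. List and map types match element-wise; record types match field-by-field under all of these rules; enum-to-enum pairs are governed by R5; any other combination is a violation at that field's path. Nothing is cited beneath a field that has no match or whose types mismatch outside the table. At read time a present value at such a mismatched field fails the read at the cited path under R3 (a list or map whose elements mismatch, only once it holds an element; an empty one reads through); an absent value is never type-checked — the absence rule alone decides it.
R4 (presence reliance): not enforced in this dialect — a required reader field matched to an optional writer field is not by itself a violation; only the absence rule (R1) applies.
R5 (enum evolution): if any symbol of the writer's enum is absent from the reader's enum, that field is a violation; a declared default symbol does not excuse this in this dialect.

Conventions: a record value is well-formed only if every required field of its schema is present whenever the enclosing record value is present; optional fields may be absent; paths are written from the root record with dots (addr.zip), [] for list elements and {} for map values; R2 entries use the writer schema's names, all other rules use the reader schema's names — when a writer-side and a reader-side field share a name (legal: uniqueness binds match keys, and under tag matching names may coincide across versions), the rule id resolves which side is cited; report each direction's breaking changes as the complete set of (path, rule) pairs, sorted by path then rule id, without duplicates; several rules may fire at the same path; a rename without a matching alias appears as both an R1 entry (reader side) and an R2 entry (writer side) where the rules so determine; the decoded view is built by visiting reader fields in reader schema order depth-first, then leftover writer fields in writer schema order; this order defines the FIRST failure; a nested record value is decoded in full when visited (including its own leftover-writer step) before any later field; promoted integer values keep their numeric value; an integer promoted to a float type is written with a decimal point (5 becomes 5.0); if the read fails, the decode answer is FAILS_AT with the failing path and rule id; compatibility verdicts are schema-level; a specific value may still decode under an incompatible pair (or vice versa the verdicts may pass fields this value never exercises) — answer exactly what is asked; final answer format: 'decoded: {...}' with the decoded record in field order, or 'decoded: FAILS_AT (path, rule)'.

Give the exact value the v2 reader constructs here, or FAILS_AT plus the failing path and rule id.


decoded: {"status": "GUEST", "rating": 1.5, "retries": -2}

the writer's type comes first in each User pair
decode (reader v2):
  status := "GUEST"
  rating := 1.5
  retries := -2
  writer active: unknown -> dropped
  => decoded: {"status": "GUEST", "rating": 1.5, "retries": -2}
ruling out the remaining User differences:
  enum State (field status in record User): symbol OPEN added -> a verdict-level change on User — the shown value reads the same
  field retries in record User: required changed to optional -> a verdict-level change on User — the shown value reads the same


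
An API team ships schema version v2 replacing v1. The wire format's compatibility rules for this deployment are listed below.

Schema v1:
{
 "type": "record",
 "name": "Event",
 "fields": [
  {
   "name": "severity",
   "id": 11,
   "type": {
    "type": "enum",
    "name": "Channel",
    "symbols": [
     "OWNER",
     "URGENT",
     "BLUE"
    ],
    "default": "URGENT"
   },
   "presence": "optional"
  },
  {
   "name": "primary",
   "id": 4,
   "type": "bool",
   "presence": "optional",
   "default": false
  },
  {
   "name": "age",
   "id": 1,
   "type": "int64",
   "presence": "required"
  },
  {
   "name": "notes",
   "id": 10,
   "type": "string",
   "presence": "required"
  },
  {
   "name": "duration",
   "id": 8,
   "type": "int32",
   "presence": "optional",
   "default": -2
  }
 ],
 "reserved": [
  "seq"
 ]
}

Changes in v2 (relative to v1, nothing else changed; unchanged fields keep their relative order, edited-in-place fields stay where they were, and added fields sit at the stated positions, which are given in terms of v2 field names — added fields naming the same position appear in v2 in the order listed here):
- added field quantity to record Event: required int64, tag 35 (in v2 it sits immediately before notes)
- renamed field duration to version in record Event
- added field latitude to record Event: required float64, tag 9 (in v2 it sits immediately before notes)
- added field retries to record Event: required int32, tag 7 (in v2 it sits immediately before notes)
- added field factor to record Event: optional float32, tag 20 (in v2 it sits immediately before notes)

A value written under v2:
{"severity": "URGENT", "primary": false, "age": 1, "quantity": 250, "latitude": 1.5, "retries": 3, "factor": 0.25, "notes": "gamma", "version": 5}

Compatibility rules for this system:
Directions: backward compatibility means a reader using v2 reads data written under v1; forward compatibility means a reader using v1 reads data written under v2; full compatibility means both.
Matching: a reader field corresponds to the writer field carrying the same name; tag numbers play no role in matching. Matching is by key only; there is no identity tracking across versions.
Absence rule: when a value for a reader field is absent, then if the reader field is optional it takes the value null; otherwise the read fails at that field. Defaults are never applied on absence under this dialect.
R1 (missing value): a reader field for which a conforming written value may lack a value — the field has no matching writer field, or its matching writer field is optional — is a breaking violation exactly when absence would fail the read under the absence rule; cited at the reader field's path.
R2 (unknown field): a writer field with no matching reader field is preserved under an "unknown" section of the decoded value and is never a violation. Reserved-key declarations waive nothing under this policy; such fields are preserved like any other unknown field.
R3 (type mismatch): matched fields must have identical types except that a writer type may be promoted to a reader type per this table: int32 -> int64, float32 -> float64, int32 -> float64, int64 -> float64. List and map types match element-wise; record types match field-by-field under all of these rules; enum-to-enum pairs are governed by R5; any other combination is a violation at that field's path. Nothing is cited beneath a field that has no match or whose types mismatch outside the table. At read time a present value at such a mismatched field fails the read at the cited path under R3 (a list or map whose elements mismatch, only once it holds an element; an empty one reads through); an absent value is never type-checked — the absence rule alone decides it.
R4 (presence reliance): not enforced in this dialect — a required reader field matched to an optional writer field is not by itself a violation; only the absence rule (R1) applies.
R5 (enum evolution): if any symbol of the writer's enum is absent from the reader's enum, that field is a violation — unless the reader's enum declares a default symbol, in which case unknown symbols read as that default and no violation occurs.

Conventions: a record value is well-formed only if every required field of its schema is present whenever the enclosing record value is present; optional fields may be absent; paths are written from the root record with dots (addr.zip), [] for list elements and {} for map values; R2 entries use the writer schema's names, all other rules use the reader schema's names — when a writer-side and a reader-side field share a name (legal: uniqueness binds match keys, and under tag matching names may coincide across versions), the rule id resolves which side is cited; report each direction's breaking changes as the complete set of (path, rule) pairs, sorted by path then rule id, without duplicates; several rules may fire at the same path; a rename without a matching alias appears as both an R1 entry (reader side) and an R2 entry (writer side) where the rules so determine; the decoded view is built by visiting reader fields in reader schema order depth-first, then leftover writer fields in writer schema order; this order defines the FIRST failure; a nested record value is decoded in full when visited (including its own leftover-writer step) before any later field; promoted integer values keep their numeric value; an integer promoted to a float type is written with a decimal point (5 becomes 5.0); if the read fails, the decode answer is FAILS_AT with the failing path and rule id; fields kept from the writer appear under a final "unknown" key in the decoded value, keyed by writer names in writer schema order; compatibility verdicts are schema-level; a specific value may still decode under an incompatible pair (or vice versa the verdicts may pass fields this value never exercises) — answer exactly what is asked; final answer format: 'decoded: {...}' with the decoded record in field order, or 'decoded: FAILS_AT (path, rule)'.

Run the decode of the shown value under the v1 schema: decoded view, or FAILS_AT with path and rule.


the writer's type comes first in each Event pair
decode walk for Event under reader schema v1:
  severity := "URGENT"
  primary := false
  age := 1
  notes := "gamma"
  duration := null (absent, optional -> null)
  writer quantity: kept under "unknown"
  writer latitude: kept under "unknown"
  writer retries: kept under "unknown"
  writer factor: kept under "unknown"
  writer version: kept under "unknown"
  => decoded: {"severity": "URGENT", "primary": false, "age": 1, "notes": "gamma", "duration": null, "unknown": {"quantity": 250, "latitude": 1.5, "retries": 3, "factor": 0.25, "version": 5}}

decoded: {"severity": "URGENT", "primary": false, "age": 1, "notes": "gamma", "duration": null, "unknown": {"quantity": 250, "latitude": 1.5, "retries": 3, "factor": 0.25, "version": 5}}
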